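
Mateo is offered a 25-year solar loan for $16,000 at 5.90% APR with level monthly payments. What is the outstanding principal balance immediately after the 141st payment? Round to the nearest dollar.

$11,247

With monthly rate i = 5.9%/12 = 0.0049167, the balance after k of n payments is P · [(1+i)^n − (1+i)^k] / [(1+i)^n − 1].
(1+0.0049167)^300 = 4.35526649 and (1+0.0049167)^141 = 1.99681084, so the balance is 16,000 × (4.35526649 − 1.99681084) / (4.35526649 − 1) = $11,246.59.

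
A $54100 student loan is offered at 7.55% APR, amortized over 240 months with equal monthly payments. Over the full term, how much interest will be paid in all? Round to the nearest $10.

Monthly rate = 7.55%/12 = 0.0062917; payment = 54,100 × 0.0062917 / (1 − (1+0.0062917)^−240) = $437.48.
Total paid = 240 × $437.48 = $104,995.20; interest = $104,995.20 − $54,100 = $50,895.20.

$50,900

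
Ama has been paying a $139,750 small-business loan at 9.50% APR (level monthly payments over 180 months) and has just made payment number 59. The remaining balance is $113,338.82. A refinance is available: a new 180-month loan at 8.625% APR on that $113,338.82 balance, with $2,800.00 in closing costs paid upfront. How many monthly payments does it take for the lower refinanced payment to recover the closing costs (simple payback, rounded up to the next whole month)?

Current payment = 139,750 × 9.5%/12 / (1 − (1+0.0079167)^−180) = $1,459.30.
Refinanced payment = 113,338.82 × 0.0071875 / (1 − (1+0.0071875)^−180) = $1,124.41.
Monthly savings = $1,459.30 − $1,124.41 = $334.89.
Break-even = $2,800.00 / $334.89 = 8.36 → 9 months.

9 months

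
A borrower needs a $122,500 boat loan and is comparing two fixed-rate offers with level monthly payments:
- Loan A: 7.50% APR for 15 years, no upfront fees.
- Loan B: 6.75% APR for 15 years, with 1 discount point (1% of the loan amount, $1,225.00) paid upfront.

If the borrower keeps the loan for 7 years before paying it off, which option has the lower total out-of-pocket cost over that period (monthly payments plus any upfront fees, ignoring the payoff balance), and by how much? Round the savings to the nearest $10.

Loan B by $3,110

Loan A: at 7.50% the monthly rate is 0.0062500, so the payment is 122,500 × 0.0062500 / (1 − 1.0062500^−180) = $1,135.59.
Loan B: monthly rate = 6.75%/12 = 0.0056250; payment = 122,500 × 0.0056250 / (1 − (1+0.0056250)^−180) = $1,084.01.
Over 84 months: Loan A costs 84 × $1,135.59 = $95,389.56; Loan B costs 84 × $1,084.01 + $1,225.00 = $92,281.84.
Loan B is cheaper by $95,389.56 − $92,281.84 = $3,107.72.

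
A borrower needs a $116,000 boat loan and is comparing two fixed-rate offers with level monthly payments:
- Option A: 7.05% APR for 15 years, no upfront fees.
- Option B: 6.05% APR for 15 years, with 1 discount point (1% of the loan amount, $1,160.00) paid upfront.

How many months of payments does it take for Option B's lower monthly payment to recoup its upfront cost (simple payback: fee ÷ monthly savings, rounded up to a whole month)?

19 months

Option A: monthly rate = 7.05%/12 = 0.0058750; payment = 116,000 × 0.0058750 / (1 − (1+0.0058750)^−180) = $1,045.89.
Option B: at 6.05% the monthly rate is 0.0050417, so the payment is 116,000 × 0.0050417 / (1 − 1.0050417^−180) = $982.01.
Monthly savings = $1,045.89 − $982.01 = $63.88.
Break-even = $1,160.00 / $63.88 = 18.16 → 19 months.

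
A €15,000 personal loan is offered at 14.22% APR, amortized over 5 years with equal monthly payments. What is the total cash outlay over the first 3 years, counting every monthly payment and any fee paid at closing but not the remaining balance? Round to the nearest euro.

At 14.22% the monthly rate is 0.0118500, so the payment is 15,000 × 0.0118500 / (1 − 1.0118500^−60) = €350.74.
Total outlay = 36 × €350.74 = €12,626.64.

€12,627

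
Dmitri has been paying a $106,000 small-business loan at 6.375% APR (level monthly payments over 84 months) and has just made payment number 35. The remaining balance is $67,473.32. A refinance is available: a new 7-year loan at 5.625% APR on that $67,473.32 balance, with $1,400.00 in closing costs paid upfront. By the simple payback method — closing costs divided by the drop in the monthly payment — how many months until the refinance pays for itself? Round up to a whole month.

3 months

Current payment = 106,000 × 6.375%/12 / (1 − (1+0.0053125)^−84) = $1,567.63.
Refinanced payment = 67,473.32 × 0.0046875 / (1 − (1+0.0046875)^−84) = $973.60.
Monthly savings = $1,567.63 − $973.60 = $594.03.
Break-even = $1,400.00 / $594.03 = 2.36 → 3 months.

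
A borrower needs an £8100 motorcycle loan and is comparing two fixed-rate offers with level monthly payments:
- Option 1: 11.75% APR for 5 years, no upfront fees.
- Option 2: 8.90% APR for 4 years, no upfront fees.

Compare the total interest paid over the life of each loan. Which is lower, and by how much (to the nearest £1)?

Option 2 by £1,093

Option 1: at 11.75% the monthly rate is 0.0097917, so the payment is 8,100 × 0.0097917 / (1 − 1.0097917^−60) = £179.16.
Total interest on Option 1 = 60 × £179.16 − £8,100 = £2,649.60.
Option 2: at 8.90% the monthly rate is 0.0074167, so the payment is 8,100 × 0.0074167 / (1 − 1.0074167^−48) = £201.18.
Total interest on Option 2 = 48 × £201.18 − £8,100 = £1,556.64.
Option 2 is lower by £1,092.96.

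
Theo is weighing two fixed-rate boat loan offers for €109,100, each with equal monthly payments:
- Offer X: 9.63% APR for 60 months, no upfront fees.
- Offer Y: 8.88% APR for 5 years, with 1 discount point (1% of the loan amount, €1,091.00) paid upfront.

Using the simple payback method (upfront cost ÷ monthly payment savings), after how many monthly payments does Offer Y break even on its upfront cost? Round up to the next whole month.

Offer X: monthly rate = 9.63%/12 = 0.0080250; payment = 109,100 × 0.0080250 / (1 − (1+0.0080250)^−60) = €2,298.24.
Offer Y: monthly rate = 8.88%/12 = 0.0074000; payment = 109,100 × 0.0074000 / (1 − (1+0.0074000)^−60) = €2,258.39.
Monthly savings = €2,298.24 − €2,258.39 = €39.85.
Break-even = €1,091.00 / €39.85 = 27.38 → 28 months.

28 months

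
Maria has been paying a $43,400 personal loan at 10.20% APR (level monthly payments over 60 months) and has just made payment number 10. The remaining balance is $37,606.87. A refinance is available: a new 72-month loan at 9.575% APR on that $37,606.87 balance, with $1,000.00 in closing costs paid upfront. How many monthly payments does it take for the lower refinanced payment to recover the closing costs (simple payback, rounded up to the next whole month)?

5 months

Current payment = 43,400 × 10.2%/12 / (1 − (1+0.0085000)^−60) = $926.40.
Refinanced payment = 37,606.87 × 0.0079792 / (1 − (1+0.0079792)^−72) = $688.67.
Monthly savings = $926.40 − $688.67 = $237.73.
Break-even = $1,000.00 / $237.73 = 4.21 → 5 months.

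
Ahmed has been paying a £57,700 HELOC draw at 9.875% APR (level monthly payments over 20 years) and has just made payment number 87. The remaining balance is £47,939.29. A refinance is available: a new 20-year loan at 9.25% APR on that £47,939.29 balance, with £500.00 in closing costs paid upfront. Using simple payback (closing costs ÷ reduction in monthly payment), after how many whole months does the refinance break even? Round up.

5 months

Current payment = 57,700 × 9.875%/12 / (1 − (1+0.0082292)^−240) = £552.05.
Refinanced payment = 47,939.29 × 0.0077083 / (1 − (1+0.0077083)^−240) = £439.06.
Monthly savings = £552.05 − £439.06 = £112.99.
Break-even = £500.00 / £112.99 = 4.43 → 5 months.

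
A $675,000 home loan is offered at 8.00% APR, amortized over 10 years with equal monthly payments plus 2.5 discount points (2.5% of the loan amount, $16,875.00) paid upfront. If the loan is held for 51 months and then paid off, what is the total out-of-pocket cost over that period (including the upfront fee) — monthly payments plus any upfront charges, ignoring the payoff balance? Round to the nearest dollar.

$434,545

Monthly rate = 8%/12 = 0.0066667; payment = 675,000 × 0.0066667 / (1 − (1+0.0066667)^−120) = $8,189.61.
Total outlay = 51 × $8,189.61 + $16,875.00 = $434,545.11.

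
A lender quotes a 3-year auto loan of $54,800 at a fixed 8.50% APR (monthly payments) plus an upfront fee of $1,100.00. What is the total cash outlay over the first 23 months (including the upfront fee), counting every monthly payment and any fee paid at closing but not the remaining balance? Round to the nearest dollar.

$40,888

Monthly rate = 8.5%/12 = 0.0070833; payment = 54,800 × 0.0070833 / (1 − (1+0.0070833)^−36) = $1,729.90.
Total outlay = 23 × $1,729.90 + $1,100.00 = $40,887.70.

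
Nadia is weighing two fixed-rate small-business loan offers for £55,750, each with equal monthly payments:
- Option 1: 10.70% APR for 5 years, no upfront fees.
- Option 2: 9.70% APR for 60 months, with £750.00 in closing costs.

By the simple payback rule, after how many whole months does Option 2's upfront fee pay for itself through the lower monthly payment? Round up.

Option 1: monthly rate = 10.7%/12 = 0.0089167; payment = 55,750 × 0.0089167 / (1 − (1+0.0089167)^−60) = £1,203.82.
Option 2: at 9.70% the monthly rate is 0.0080833, so the payment is 55,750 × 0.0080833 / (1 − 1.0080833^−60) = £1,176.31.
Monthly savings = £1,203.82 − £1,176.31 = £27.51.
Break-even = £750.00 / £27.51 = 27.26 → 28 months.

28 months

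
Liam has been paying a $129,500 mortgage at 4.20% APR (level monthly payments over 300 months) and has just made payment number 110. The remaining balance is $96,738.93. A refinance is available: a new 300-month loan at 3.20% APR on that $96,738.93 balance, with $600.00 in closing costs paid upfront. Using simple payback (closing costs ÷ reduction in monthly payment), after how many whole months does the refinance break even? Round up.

Current payment = 129,500 × 4.2%/12 / (1 − (1+0.0035000)^−300) = $697.93.
Refinanced payment = 96,738.93 × 0.0026667 / (1 − (1+0.0026667)^−300) = $468.87.
Monthly savings = $697.93 − $468.87 = $229.06.
Break-even = $600.00 / $229.06 = 2.62 → 3 months.

3 months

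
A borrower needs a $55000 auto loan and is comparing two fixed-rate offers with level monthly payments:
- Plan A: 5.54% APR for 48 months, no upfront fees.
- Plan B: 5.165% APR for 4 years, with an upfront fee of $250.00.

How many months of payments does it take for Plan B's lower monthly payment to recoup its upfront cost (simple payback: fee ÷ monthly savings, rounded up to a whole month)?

27 months

Plan A: monthly rate = 5.54%/12 = 0.0046167; payment = 55,000 × 0.0046167 / (1 − (1+0.0046167)^−48) = $1,280.11.
Plan B: monthly rate = 5.165%/12 = 0.0043042; payment = 55,000 × 0.0043042 / (1 − (1+0.0043042)^−48) = $1,270.73.
Monthly savings = $1,280.11 − $1,270.73 = $9.38.
Break-even = $250.00 / $9.38 = 26.65 → 27 months.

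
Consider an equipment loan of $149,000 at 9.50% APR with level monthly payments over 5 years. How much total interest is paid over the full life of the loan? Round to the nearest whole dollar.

$38,757

At 9.50% the monthly rate is 0.0079167, so the payment is 149,000 × 0.0079167 / (1 − 1.0079167^−60) = $3,129.28.
Total paid = 60 × $3,129.28 = $187,756.80; interest = $187,756.80 − $149,000 = $38,756.80.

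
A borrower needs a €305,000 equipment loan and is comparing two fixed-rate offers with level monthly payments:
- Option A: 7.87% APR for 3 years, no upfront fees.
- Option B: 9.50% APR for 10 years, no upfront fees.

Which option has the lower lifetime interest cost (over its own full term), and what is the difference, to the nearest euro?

Option A: monthly rate = 7.87%/12 = 0.0065583; payment = 305,000 × 0.0065583 / (1 − (1+0.0065583)^−36) = €9,539.31.
Total interest on Option A = 36 × €9,539.31 − €305,000 = €38,415.16.
Option B: monthly rate = 9.5%/12 = 0.0079167; payment = 305,000 × 0.0079167 / (1 − (1+0.0079167)^−120) = €3,946.63.
Total interest on Option B = 120 × €3,946.63 − €305,000 = €168,595.60.
Option A is lower by €130,180.44.

Option A by €130,180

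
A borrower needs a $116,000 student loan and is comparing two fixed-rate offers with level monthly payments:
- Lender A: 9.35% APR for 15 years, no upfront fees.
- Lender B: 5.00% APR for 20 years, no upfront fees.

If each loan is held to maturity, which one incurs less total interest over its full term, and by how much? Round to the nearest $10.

Lender A: monthly rate = 9.35%/12 = 0.0077917; payment = 116,000 × 0.0077917 / (1 − (1+0.0077917)^−180) = $1,200.82.
Total interest on Lender A = 180 × $1,200.82 − $116,000 = $100,147.60.
Lender B: monthly rate = 5%/12 = 0.0041667; payment = 116,000 × 0.0041667 / (1 − (1+0.0041667)^−240) = $765.55.
Total interest on Lender B = 240 × $765.55 − $116,000 = $67,732.00.
Lender B is lower by $32,415.60.

Lender B by $32,420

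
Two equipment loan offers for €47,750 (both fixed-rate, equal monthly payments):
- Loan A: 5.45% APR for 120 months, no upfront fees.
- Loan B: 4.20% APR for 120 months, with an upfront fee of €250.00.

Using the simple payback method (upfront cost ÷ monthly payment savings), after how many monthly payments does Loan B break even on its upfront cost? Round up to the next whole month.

9 months

Loan A: monthly rate = 5.45%/12 = 0.0045417; payment = 47,750 × 0.0045417 / (1 − (1+0.0045417)^−120) = €517.03.
Loan B: at 4.20% the monthly rate is 0.0035000, so the payment is 47,750 × 0.0035000 / (1 − 1.0035000^−120) = €488.00.
Monthly savings = €517.03 − €488.00 = €29.03.
Break-even = €250.00 / €29.03 = 8.61 → 9 months.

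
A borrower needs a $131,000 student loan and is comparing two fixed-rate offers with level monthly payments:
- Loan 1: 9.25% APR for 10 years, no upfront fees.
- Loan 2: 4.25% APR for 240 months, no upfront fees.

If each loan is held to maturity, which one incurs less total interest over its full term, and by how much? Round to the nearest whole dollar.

Loan 1: at 9.25% the monthly rate is 0.0077083, so the payment is 131,000 × 0.0077083 / (1 − 1.0077083^−120) = $1,677.23.
Total interest on Loan 1 = 120 × $1,677.23 − $131,000 = $70,267.60.
Loan 2: monthly rate = 4.25%/12 = 0.0035417; payment = 131,000 × 0.0035417 / (1 − (1+0.0035417)^−240) = $811.20.
Total interest on Loan 2 = 240 × $811.20 − $131,000 = $63,688.00.
Loan 2 is lower by $6,579.60.

Loan 2 by $6,580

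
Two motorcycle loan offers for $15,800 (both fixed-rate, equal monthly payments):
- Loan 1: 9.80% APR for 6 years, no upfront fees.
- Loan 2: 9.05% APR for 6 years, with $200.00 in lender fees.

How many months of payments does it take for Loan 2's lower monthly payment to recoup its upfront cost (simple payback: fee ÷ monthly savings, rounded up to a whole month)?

Loan 1: at 9.80% the monthly rate is 0.0081667, so the payment is 15,800 × 0.0081667 / (1 − 1.0081667^−72) = $291.12.
Loan 2: monthly rate = 9.05%/12 = 0.0075417; payment = 15,800 × 0.0075417 / (1 − (1+0.0075417)^−72) = $285.20.
Monthly savings = $291.12 − $285.20 = $5.92.
Break-even = $200.00 / $5.92 = 33.78 → 34 months.

34 months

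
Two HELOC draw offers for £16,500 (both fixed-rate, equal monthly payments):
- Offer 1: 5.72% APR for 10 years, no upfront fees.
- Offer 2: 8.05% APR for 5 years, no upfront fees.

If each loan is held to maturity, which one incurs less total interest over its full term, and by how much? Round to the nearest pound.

Offer 1: at 5.72% the monthly rate is 0.0047667, so the payment is 16,500 × 0.0047667 / (1 − 1.0047667^−120) = £180.87.
Total interest on Offer 1 = 120 × £180.87 − £16,500 = £5,204.40.
Offer 2: monthly rate = 8.05%/12 = 0.0067083; payment = 16,500 × 0.0067083 / (1 − (1+0.0067083)^−60) = £334.96.
Total interest on Offer 2 = 60 × £334.96 − £16,500 = £3,597.60.
Offer 2 is lower by £1,606.80.

Offer 2 by £1,607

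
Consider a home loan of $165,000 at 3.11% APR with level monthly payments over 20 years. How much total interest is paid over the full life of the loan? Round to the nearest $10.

Monthly rate = 3.11%/12 = 0.0025917; payment = 165,000 × 0.0025917 / (1 − (1+0.0025917)^−240) = $924.20.
Total paid = 240 × $924.20 = $221,808.00; interest = $221,808.00 − $165,000 = $56,808.00.

$56,810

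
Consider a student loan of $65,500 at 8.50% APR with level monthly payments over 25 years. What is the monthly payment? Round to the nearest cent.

Monthly rate = 8.5%/12 = 0.0070833; payment = 65,500 × 0.0070833 / (1 − (1+0.0070833)^−300) = $527.42.

$527.42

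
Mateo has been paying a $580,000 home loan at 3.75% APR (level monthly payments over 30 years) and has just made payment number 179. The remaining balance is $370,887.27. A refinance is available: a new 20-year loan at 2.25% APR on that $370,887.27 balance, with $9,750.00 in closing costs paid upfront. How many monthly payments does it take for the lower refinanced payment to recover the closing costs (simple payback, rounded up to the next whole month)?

Current payment = 580,000 × 3.75%/12 / (1 − (1+0.0031250)^−360) = $2,686.07.
Refinanced payment = 370,887.27 × 0.0018750 / (1 − (1+0.0018750)^−240) = $1,920.49.
Monthly savings = $2,686.07 − $1,920.49 = $765.58.
Break-even = $9,750.00 / $765.58 = 12.74 → 13 months.

13 months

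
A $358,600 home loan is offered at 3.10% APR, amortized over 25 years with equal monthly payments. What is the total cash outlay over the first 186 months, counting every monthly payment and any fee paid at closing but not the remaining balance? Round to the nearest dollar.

$319,777

Monthly rate = 3.1%/12 = 0.0025833; payment = 358,600 × 0.0025833 / (1 − (1+0.0025833)^−300) = $1,719.23.
Total outlay = 186 × $1,719.23 = $319,776.78.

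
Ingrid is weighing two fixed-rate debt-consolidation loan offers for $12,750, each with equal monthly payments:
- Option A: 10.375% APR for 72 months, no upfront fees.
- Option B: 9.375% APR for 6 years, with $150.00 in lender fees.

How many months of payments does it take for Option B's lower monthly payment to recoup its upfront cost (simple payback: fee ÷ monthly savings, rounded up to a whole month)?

Option A: at 10.375% the monthly rate is 0.0086458, so the payment is 12,750 × 0.0086458 / (1 − 1.0086458^−72) = $238.62.
Option B: monthly rate = 9.375%/12 = 0.0078125; payment = 12,750 × 0.0078125 / (1 − (1+0.0078125)^−72) = $232.21.
Monthly savings = $238.62 − $232.21 = $6.41.
Break-even = $150.00 / $6.41 = 23.40 → 24 months.

24 months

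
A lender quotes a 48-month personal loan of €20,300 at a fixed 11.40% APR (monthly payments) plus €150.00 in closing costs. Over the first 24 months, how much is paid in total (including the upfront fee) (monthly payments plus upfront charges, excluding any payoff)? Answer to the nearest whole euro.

Monthly rate = 11.4%/12 = 0.0095000; payment = 20,300 × 0.0095000 / (1 − (1+0.0095000)^−48) = €528.62.
Total outlay = 24 × €528.62 + €150.00 = €12,836.88.

€12,837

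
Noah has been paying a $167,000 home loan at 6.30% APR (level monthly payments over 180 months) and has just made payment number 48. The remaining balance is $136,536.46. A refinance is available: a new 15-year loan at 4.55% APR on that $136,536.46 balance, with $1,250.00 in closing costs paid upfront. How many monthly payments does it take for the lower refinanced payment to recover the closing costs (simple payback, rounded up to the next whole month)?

Current payment = 167,000 × 6.3%/12 / (1 − (1+0.0052500)^−180) = $1,436.45.
Refinanced payment = 136,536.46 × 0.0037917 / (1 − (1+0.0037917)^−180) = $1,047.99.
Monthly savings = $1,436.45 − $1,047.99 = $388.46.
Break-even = $1,250.00 / $388.46 = 3.22 → 4 months.

4 months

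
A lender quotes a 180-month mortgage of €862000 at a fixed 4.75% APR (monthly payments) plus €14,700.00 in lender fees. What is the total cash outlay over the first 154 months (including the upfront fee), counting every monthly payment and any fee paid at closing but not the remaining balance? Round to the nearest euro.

At 4.75% the monthly rate is 0.0039583, so the payment is 862,000 × 0.0039583 / (1 − 1.0039583^−180) = €6,704.91.
Total outlay = 154 × €6,704.91 + €14,700.00 = €1,047,256.14.

€1,047,256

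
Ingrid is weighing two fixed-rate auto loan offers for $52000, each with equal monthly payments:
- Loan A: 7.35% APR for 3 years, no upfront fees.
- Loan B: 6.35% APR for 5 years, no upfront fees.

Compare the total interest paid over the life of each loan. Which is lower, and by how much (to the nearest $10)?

Loan A: monthly rate = 7.35%/12 = 0.0061250; payment = 52,000 × 0.0061250 / (1 − (1+0.0061250)^−36) = $1,613.94.
Total interest on Loan A = 36 × $1,613.94 − $52,000 = $6,101.84.
Loan B: at 6.35% the monthly rate is 0.0052917, so the payment is 52,000 × 0.0052917 / (1 − 1.0052917^−60) = $1,013.79.
Total interest on Loan B = 60 × $1,013.79 − $52,000 = $8,827.40.
Loan A is lower by $2,725.56.

Loan A by $2,730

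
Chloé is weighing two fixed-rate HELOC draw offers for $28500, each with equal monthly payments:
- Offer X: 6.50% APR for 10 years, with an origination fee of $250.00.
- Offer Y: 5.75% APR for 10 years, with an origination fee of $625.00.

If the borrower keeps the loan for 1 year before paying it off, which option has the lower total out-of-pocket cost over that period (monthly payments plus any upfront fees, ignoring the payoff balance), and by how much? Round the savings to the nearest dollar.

Offer X: monthly rate = 6.5%/12 = 0.0054167; payment = 28,500 × 0.0054167 / (1 − (1+0.0054167)^−120) = $323.61.
Offer Y: at 5.75% the monthly rate is 0.0047917, so the payment is 28,500 × 0.0047917 / (1 − 1.0047917^−120) = $312.84.
Over 12 months: Offer X costs 12 × $323.61 + $250.00 = $4,133.32; Offer Y costs 12 × $312.84 + $625.00 = $4,379.08.
Offer X is cheaper by $4,379.08 − $4,133.32 = $245.76.

Offer X by $246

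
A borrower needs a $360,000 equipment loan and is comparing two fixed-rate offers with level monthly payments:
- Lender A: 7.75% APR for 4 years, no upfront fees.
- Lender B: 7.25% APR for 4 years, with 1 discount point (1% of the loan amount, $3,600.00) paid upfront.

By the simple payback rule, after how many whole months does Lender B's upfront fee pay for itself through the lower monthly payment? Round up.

Lender A: at 7.75% the monthly rate is 0.0064583, so the payment is 360,000 × 0.0064583 / (1 − 1.0064583^−48) = $8,746.47.
Lender B: at 7.25% the monthly rate is 0.0060417, so the payment is 360,000 × 0.0060417 / (1 − 1.0060417^−48) = $8,662.46.
Monthly savings = $8,746.47 − $8,662.46 = $84.01.
Break-even = $3,600.00 / $84.01 = 42.85 → 43 months.

43 months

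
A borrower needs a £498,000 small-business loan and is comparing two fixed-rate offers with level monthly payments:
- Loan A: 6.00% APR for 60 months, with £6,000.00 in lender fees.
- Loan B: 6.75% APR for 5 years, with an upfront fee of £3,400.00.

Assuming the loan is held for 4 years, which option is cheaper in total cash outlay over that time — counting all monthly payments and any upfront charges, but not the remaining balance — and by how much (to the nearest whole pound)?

Loan A by £5,782

Loan A: at 6.00% the monthly rate is 0.0050000, so the payment is 498,000 × 0.0050000 / (1 − 1.0050000^−60) = £9,627.74.
Loan B: at 6.75% the monthly rate is 0.0056250, so the payment is 498,000 × 0.0056250 / (1 − 1.0056250^−60) = £9,802.36.
Over 48 months: Loan A costs 48 × £9,627.74 + £6,000.00 = £468,131.52; Loan B costs 48 × £9,802.36 + £3,400.00 = £473,913.28.
Loan A is cheaper by £473,913.28 − £468,131.52 = £5,781.76.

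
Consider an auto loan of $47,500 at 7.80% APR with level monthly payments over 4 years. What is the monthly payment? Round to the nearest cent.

Monthly rate = 7.8%/12 = 0.0065000; payment = 47,500 × 0.0065000 / (1 − (1+0.0065000)^−48) = $1,155.16.

$1,155.16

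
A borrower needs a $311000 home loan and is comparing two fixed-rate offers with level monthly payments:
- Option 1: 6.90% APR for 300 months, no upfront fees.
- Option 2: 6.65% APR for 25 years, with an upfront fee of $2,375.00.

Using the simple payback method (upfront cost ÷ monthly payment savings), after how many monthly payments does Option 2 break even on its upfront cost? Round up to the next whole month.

Option 1: monthly rate = 6.9%/12 = 0.0057500; payment = 311,000 × 0.0057500 / (1 − (1+0.0057500)^−300) = $2,178.28.
Option 2: monthly rate = 6.65%/12 = 0.0055417; payment = 311,000 × 0.0055417 / (1 − (1+0.0055417)^−300) = $2,129.14.
Monthly savings = $2,178.28 − $2,129.14 = $49.14.
Break-even = $2,375.00 / $49.14 = 48.33 → 49 months.

49 months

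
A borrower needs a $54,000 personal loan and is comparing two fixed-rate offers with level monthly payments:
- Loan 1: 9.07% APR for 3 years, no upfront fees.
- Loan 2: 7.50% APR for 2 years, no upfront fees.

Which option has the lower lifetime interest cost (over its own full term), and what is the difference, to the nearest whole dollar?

Loan 1: monthly rate = 9.07%/12 = 0.0075583; payment = 54,000 × 0.0075583 / (1 − (1+0.0075583)^−36) = $1,718.95.
Total interest on Loan 1 = 36 × $1,718.95 − $54,000 = $7,882.20.
Loan 2: monthly rate = 7.5%/12 = 0.0062500; payment = 54,000 × 0.0062500 / (1 − (1+0.0062500)^−24) = $2,429.98.
Total interest on Loan 2 = 24 × $2,429.98 − $54,000 = $4,319.52.
Loan 2 is lower by $3,562.68.

Loan 2 by $3,563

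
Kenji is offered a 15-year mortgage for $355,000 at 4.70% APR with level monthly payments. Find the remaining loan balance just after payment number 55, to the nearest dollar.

With monthly rate i = 4.7%/12 = 0.0039167, the balance after k of n payments is P · [(1+i)^n − (1+i)^k] / [(1+i)^n − 1].
(1+0.0039167)^180 = 2.02106170 and (1+0.0039167)^55 = 1.23985682, so the balance is 355,000 × (2.02106170 − 1.23985682) / (2.02106170 − 1) = $271,607.22.

$271,607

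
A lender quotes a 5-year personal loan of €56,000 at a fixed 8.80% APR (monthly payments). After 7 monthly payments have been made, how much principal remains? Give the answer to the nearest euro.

With monthly rate i = 8.8%/12 = 0.0073333, the balance after k of n payments is P · [(1+i)^n − (1+i)^k] / [(1+i)^n − 1].
(1+0.0073333)^60 = 1.55021636 and (1+0.0073333)^7 = 1.05247657, so the balance is 56,000 × (1.55021636 − 1.05247657) / (1.55021636 − 1) = €50,659.03.

€50,659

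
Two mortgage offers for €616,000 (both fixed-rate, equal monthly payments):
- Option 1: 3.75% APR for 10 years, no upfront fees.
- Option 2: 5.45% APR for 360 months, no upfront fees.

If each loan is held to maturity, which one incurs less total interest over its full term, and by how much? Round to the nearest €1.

Option 1 by €512,528

Option 1: at 3.75% the monthly rate is 0.0031250, so the payment is 616,000 × 0.0031250 / (1 − 1.0031250^−120) = €6,163.77.
Total interest on Option 1 = 120 × €6,163.77 − €616,000 = €123,652.40.
Option 2: at 5.45% the monthly rate is 0.0045417, so the payment is 616,000 × 0.0045417 / (1 − 1.0045417^−360) = €3,478.28.
Total interest on Option 2 = 360 × €3,478.28 − €616,000 = €636,180.80.
Option 1 is lower by €512,528.40.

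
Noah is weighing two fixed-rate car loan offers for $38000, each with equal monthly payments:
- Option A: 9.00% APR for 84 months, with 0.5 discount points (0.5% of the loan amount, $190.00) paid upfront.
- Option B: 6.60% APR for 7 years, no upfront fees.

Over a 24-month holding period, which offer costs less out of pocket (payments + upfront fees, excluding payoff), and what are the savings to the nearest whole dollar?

Option A: at 9.00% the monthly rate is 0.0075000, so the payment is 38,000 × 0.0075000 / (1 − 1.0075000^−84) = $611.38.
Option B: monthly rate = 6.6%/12 = 0.0055000; payment = 38,000 × 0.0055000 / (1 − (1+0.0055000)^−84) = $566.12.
Over 24 months: Option A costs 24 × $611.38 + $190.00 = $14,863.12; Option B costs 24 × $566.12 = $13,586.88.
Option B is cheaper by $14,863.12 − $13,586.88 = $1,276.24.

Option B by $1,276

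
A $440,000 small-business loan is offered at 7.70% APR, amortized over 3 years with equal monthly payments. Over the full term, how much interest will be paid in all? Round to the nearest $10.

Monthly rate = 7.7%/12 = 0.0064167; payment = 440,000 × 0.0064167 / (1 − (1+0.0064167)^−36) = $13,727.19.
Total paid = 36 × $13,727.19 = $494,178.84; interest = $494,178.84 − $440,000 = $54,178.84.

$54,180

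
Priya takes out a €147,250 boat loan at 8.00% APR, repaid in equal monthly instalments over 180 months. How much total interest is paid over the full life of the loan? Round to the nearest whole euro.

Monthly rate = 8%/12 = 0.0066667; payment = 147,250 × 0.0066667 / (1 − (1+0.0066667)^−180) = €1,407.20.
Total paid = 180 × €1,407.20 = €253,296.00; interest = €253,296.00 − €147,250 = €106,046.00.

€106,046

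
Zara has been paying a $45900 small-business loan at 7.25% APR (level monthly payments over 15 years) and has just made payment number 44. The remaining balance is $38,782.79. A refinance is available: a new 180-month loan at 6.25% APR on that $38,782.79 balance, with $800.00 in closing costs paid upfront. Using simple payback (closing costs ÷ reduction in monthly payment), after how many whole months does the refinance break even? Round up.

10 months

Current payment = 45,900 × 7.25%/12 / (1 − (1+0.0060417)^−180) = $419.00.
Refinanced payment = 38,782.79 × 0.0052083 / (1 − (1+0.0052083)^−180) = $332.53.
Monthly savings = $419.00 − $332.53 = $86.47.
Break-even = $800.00 / $86.47 = 9.25 → 10 months.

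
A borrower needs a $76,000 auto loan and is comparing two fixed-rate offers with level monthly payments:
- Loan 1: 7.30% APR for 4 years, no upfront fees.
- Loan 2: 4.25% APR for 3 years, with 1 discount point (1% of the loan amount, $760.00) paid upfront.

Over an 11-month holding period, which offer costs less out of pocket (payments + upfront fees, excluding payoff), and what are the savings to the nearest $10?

Loan 1 by $5,400

Loan 1: monthly rate = 7.3%/12 = 0.0060833; payment = 76,000 × 0.0060833 / (1 − (1+0.0060833)^−48) = $1,830.51.
Loan 2: at 4.25% the monthly rate is 0.0035417, so the payment is 76,000 × 0.0035417 / (1 − 1.0035417^−36) = $2,252.28.
Over 11 months: Loan 1 costs 11 × $1,830.51 = $20,135.61; Loan 2 costs 11 × $2,252.28 + $760.00 = $25,535.08.
Loan 1 is cheaper by $25,535.08 − $20,135.61 = $5,399.47.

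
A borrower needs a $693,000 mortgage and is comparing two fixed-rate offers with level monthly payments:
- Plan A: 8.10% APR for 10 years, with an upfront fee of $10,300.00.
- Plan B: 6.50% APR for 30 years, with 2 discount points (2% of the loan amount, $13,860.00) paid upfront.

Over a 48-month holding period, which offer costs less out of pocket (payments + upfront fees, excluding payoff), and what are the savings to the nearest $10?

Plan A: monthly rate = 8.1%/12 = 0.0067500; payment = 693,000 × 0.0067500 / (1 − (1+0.0067500)^−120) = $8,444.67.
Plan B: monthly rate = 6.5%/12 = 0.0054167; payment = 693,000 × 0.0054167 / (1 − (1+0.0054167)^−360) = $4,380.23.
Over 48 months: Plan A costs 48 × $8,444.67 + $10,300.00 = $415,644.16; Plan B costs 48 × $4,380.23 + $13,860.00 = $224,111.04.
Plan B is cheaper by $415,644.16 − $224,111.04 = $191,533.12.

Plan B by $191,530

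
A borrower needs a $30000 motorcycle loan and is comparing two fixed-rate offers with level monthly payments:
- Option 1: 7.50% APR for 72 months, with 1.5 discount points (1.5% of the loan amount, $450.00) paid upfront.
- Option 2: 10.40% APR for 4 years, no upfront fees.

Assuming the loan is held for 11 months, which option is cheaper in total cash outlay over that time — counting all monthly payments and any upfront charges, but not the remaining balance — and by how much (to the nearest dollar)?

Option 1: at 7.50% the monthly rate is 0.0062500, so the payment is 30,000 × 0.0062500 / (1 − 1.0062500^−72) = $518.70.
Option 2: monthly rate = 10.4%/12 = 0.0086667; payment = 30,000 × 0.0086667 / (1 − (1+0.0086667)^−48) = $766.65.
Over 11 months: Option 1 costs 11 × $518.70 + $450.00 = $6,155.70; Option 2 costs 11 × $766.65 = $8,433.15.
Option 1 is cheaper by $8,433.15 − $6,155.70 = $2,277.45.

Option 1 by $2,277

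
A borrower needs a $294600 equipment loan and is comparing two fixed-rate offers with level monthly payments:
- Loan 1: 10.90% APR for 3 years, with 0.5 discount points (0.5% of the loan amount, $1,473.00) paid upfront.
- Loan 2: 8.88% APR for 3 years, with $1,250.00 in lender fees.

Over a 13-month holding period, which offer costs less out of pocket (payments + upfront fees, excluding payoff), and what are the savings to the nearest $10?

Loan 1: monthly rate = 10.9%/12 = 0.0090833; payment = 294,600 × 0.0090833 / (1 − (1+0.0090833)^−36) = $9,630.88.
Loan 2: at 8.88% the monthly rate is 0.0074000, so the payment is 294,600 × 0.0074000 / (1 − 1.0074000^−36) = $9,351.76.
Over 13 months: Loan 1 costs 13 × $9,630.88 + $1,473.00 = $126,674.44; Loan 2 costs 13 × $9,351.76 + $1,250.00 = $122,822.88.
Loan 2 is cheaper by $126,674.44 − $122,822.88 = $3,851.56.

Loan 2 by $3,850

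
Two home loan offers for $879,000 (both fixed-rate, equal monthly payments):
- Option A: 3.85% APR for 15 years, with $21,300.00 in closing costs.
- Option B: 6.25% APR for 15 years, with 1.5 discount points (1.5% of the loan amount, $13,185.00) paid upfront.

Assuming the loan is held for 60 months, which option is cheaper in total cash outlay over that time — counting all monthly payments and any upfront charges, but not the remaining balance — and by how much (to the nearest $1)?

Option A: at 3.85% the monthly rate is 0.0032083, so the payment is 879,000 × 0.0032083 / (1 − 1.0032083^−180) = $6,435.98.
Option B: monthly rate = 6.25%/12 = 0.0052083; payment = 879,000 × 0.0052083 / (1 − (1+0.0052083)^−180) = $7,536.75.
Over 60 months: Option A costs 60 × $6,435.98 + $21,300.00 = $407,458.80; Option B costs 60 × $7,536.75 + $13,185.00 = $465,390.00.
Option A is cheaper by $465,390.00 − $407,458.80 = $57,931.20.

Option A by $57,931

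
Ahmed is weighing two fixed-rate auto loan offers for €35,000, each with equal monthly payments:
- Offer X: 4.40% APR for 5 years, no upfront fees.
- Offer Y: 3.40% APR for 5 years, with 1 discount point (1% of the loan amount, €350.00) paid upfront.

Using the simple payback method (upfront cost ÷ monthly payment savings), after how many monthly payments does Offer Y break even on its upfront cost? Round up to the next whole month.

Offer X: monthly rate = 4.4%/12 = 0.0036667; payment = 35,000 × 0.0036667 / (1 − (1+0.0036667)^−60) = €650.92.
Offer Y: monthly rate = 3.4%/12 = 0.0028333; payment = 35,000 × 0.0028333 / (1 − (1+0.0028333)^−60) = €635.14.
Monthly savings = €650.92 − €635.14 = €15.78.
Break-even = €350.00 / €15.78 = 22.18 → 23 months.

23 months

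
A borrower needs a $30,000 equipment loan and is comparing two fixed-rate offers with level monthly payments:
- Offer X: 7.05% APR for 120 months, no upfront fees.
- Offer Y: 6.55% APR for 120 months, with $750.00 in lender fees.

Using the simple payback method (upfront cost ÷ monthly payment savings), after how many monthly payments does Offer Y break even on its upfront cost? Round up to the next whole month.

98 months

Offer X: monthly rate = 7.05%/12 = 0.0058750; payment = 30,000 × 0.0058750 / (1 − (1+0.0058750)^−120) = $349.10.
Offer Y: monthly rate = 6.55%/12 = 0.0054583; payment = 30,000 × 0.0054583 / (1 − (1+0.0054583)^−120) = $341.41.
Monthly savings = $349.10 − $341.41 = $7.69.
Break-even = $750.00 / $7.69 = 97.53 → 98 months.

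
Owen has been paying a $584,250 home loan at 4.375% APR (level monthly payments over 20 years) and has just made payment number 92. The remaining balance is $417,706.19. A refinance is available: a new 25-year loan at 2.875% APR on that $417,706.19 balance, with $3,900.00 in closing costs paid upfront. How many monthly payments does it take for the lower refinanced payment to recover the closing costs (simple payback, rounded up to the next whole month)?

Current payment = 584,250 × 4.375%/12 / (1 − (1+0.0036458)^−240) = $3,656.95.
Refinanced payment = 417,706.19 × 0.0023958 / (1 − (1+0.0023958)^−300) = $1,953.76.
Monthly savings = $3,656.95 − $1,953.76 = $1,703.19.
Break-even = $3,900.00 / $1,703.19 = 2.29 → 3 months.

3 months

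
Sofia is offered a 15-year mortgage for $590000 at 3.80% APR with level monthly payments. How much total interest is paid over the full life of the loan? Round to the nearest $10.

$184,950

Monthly rate = 3.8%/12 = 0.0031667; payment = 590,000 × 0.0031667 / (1 − (1+0.0031667)^−180) = $4,305.26.
Total paid = 180 × $4,305.26 = $774,946.80; interest = $774,946.80 − $590,000 = $184,946.80.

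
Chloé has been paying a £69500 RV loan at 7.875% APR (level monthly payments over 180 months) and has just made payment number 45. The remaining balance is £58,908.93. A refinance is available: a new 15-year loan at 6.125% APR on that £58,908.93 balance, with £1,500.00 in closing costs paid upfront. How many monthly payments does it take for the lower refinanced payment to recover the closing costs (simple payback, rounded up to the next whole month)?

10 months

Current payment = 69,500 × 7.875%/12 / (1 − (1+0.0065625)^−180) = £659.17.
Refinanced payment = 58,908.93 × 0.0051042 / (1 − (1+0.0051042)^−180) = £501.09.
Monthly savings = £659.17 − £501.09 = £158.08.
Break-even = £1,500.00 / £158.08 = 9.49 → 10 months.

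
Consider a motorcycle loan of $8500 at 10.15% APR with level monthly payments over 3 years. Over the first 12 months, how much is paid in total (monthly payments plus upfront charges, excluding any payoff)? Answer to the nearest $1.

$3,298

Monthly rate = 10.15%/12 = 0.0084583; payment = 8,500 × 0.0084583 / (1 − (1+0.0084583)^−36) = $274.87.
Total outlay = 12 × $274.87 = $3,298.44.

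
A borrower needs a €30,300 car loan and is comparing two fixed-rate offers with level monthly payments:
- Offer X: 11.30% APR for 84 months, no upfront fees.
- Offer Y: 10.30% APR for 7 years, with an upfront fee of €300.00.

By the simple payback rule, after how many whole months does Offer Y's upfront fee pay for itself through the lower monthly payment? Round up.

Offer X: at 11.30% the monthly rate is 0.0094167, so the payment is 30,300 × 0.0094167 / (1 − 1.0094167^−84) = €523.60.
Offer Y: monthly rate = 10.3%/12 = 0.0085833; payment = 30,300 × 0.0085833 / (1 − (1+0.0085833)^−84) = €507.73.
Monthly savings = €523.60 − €507.73 = €15.87.
Break-even = €300.00 / €15.87 = 18.90 → 19 months.

19 months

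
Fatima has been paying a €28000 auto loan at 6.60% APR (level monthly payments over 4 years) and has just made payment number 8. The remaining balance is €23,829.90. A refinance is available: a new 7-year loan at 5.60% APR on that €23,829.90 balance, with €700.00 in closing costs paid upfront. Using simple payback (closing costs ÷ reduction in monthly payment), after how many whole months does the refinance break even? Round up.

3 months

Current payment = 28,000 × 6.6%/12 / (1 − (1+0.0055000)^−48) = €665.31.
Refinanced payment = 23,829.90 × 0.0046667 / (1 − (1+0.0046667)^−84) = €343.57.
Monthly savings = €665.31 − €343.57 = €321.74.
Break-even = €700.00 / €321.74 = 2.18 → 3 months.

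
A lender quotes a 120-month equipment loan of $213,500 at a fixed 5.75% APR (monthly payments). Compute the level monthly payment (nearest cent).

At 5.75% the monthly rate is 0.0047917, so the payment is 213,500 × 0.0047917 / (1 − 1.0047917^−120) = $2,343.57.

$2,343.57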